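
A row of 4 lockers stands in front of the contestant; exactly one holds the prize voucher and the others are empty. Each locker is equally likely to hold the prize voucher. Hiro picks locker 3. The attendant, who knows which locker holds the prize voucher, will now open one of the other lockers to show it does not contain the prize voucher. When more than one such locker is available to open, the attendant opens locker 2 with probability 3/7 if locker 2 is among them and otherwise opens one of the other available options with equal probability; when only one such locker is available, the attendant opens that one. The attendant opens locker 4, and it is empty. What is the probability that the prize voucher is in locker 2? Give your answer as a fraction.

7/19

Apply Bayes' rule, conditioning on where the prize voucher actually is.
If it is in locker 1 (prior 1/4): locker 2 is available but not opened, probability 4/7; weight (1/4)·(4/7) = 1/7.
If it is in locker 2 (prior 1/4): locker 2 holds the prize so is unavailable; the attendant chooses uniformly among the 2 others, probability 1/2; weight (1/4)·(1/2) = 1/8.
If it is in locker 3 (prior 1/4): locker 2 is available but not opened; locker 4 gets probability (1 − 3/7)/2 = 2/7; weight (1/4)·(2/7) = 1/14.
If it is in locker 4 (prior 1/4): the attendant opened locker 4, so this case is ruled out; weight (1/4)·0 = 0.
The weights sum to 19/56.
So P(the prize voucher in locker 2 | the attendant opened locker 4) = (1/8) / (19/56) = 7/19.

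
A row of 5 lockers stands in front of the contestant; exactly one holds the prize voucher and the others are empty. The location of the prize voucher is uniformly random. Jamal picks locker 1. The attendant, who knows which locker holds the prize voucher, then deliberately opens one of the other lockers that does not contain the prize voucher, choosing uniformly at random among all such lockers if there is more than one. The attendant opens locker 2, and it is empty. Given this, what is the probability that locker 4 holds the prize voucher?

Consider each possible location of the prize voucher in turn.
If it is in locker 1 (prior 1/5): the attendant has 4 equally likely choices, so probability 1/4; weight (1/5)·(1/4) = 1/20.
If it is in locker 2 (prior 1/5): the attendant opened locker 2, so this case is ruled out; weight (1/5)·0 = 0.
If it is in any of lockers 3, 4, and 5 (prior 1/5 each): the attendant has 3 equally likely choices, so probability 1/3; weight (1/5)·(1/3) = 1/15 each.
The weights sum to 1/4.
So P(the prize voucher in locker 4 | the attendant opened locker 2) = (1/15) / (1/4) = 4/15.

4/15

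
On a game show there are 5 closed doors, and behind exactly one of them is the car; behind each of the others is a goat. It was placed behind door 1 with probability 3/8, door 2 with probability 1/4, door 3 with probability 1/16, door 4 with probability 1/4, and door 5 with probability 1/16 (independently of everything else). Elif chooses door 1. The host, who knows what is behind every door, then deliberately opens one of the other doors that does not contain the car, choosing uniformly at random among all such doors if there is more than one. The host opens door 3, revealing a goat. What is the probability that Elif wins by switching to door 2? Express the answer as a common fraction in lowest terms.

Consider each possible location of the car in turn.
If it is behind door 1 (prior 3/8): the host has 4 equally likely choices, so probability 1/4; weight (3/8)·(1/4) = 3/32.
If it is behind either of doors 2 and 4 (prior 1/4 each): the host has 3 equally likely choices, so probability 1/3; weight (1/4)·(1/3) = 1/12 each.
If it is behind door 3 (prior 1/16): the host opened door 3, so this case is ruled out; weight (1/16)·0 = 0.
If it is behind door 5 (prior 1/16): the host has 3 equally likely choices, so probability 1/3; weight (1/16)·(1/3) = 1/48.
The weights sum to 9/32.
So P(the car behind door 2 | the host opened door 3) = (1/12) / (9/32) = 8/27.

8/27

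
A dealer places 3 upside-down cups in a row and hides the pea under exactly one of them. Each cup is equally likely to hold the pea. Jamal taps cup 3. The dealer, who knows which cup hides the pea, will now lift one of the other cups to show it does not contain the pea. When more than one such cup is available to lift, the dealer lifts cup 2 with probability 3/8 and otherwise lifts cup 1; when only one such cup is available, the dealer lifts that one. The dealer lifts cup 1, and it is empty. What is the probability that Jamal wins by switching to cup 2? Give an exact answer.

Condition on the true location of the pea.
If it is under cup 1 (prior 1/3): the dealer opened cup 1, so this case is ruled out; weight (1/3)·0 = 0.
If it is under cup 2 (prior 1/3): only cup 1 is available, probability 1; weight (1/3)·1 = 1/3.
If it is under cup 3 (prior 1/3): cup 2 is available but not opened, probability 5/8; weight (1/3)·(5/8) = 5/24.
The weights sum to 13/24.
So P(the pea under cup 2 | the dealer opened cup 1) = (1/3) / (13/24) = 8/13.

8/13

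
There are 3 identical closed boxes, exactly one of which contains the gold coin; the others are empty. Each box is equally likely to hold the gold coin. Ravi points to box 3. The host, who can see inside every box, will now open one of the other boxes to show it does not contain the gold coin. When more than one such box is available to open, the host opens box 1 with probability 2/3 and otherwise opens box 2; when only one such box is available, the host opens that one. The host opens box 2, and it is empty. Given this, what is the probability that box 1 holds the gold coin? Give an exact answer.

3/4

Consider each possible location of the gold coin in turn.
If it is in box 1 (prior 1/3): only box 2 is available, probability 1; weight (1/3)·1 = 1/3.
If it is in box 2 (prior 1/3): the host opened box 2, so this case is ruled out; weight (1/3)·0 = 0.
If it is in box 3 (prior 1/3): box 1 is available but not opened, probability 1/3; weight (1/3)·(1/3) = 1/9.
The weights sum to 4/9.
So P(the gold coin in box 1 | the host opened box 2) = (1/3) / (4/9) = 3/4.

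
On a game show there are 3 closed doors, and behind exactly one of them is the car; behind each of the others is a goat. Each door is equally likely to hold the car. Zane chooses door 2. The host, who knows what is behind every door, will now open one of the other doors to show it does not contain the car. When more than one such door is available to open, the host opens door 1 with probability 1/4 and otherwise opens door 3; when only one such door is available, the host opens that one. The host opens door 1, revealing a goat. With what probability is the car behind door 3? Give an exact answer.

4/5

Condition on the true location of the car.
If it is behind door 1 (prior 1/3): the host opened door 1, so this case is ruled out; weight (1/3)·0 = 0.
If it is behind door 2 (prior 1/3): door 1 is available, opened with probability 1/4; weight (1/3)·(1/4) = 1/12.
If it is behind door 3 (prior 1/3): only door 1 is available, probability 1; weight (1/3)·1 = 1/3.
The weights sum to 5/12.
So P(the car behind door 3 | the host opened door 1) = (1/3) / (5/12) = 4/5.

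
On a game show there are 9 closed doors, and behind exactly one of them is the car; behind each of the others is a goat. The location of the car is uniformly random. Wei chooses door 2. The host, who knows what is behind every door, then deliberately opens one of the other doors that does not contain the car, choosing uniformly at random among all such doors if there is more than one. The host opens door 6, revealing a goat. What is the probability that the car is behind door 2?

1/9

Condition on the true location of the car.
If it is behind any of doors 1, 3, 4, 5, 7, 8, and 9 (prior 1/9 each): the host has 7 equally likely choices, so probability 1/7; weight (1/9)·(1/7) = 1/63 each.
If it is behind door 2 (prior 1/9): the host has 8 equally likely choices, so probability 1/8; weight (1/9)·(1/8) = 1/72.
If it is behind door 6 (prior 1/9): the host opened door 6, so this case is ruled out; weight (1/9)·0 = 0.
The weights sum to 1/8.
So P(the car behind door 2 | the host opened door 6) = (1/72) / (1/8) = 1/9.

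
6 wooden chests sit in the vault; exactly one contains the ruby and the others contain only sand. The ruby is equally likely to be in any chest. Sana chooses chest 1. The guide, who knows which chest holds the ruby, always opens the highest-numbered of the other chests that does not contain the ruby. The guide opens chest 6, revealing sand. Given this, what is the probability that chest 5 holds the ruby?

Consider each possible location of the ruby in turn.
If it is in any of chests 1, 2, 3, 4, and 5 (prior 1/6 each): chest 6 is the highest-numbered option available, probability 1; weight (1/6)·1 = 1/6 each.
If it is in chest 6 (prior 1/6): the guide opened chest 6, so this case is ruled out; weight (1/6)·0 = 0.
The weights sum to 5/6.
So P(the ruby in chest 5 | the guide opened chest 6) = (1/6) / (5/6) = 1/5.

1/5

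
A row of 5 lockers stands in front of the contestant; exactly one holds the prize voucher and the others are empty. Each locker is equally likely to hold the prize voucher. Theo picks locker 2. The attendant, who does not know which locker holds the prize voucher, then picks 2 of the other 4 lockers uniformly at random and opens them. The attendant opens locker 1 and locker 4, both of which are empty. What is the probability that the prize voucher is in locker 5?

1/3

Consider each possible location of the prize voucher in turn.
If it is in either of lockers 1 and 4 (prior 1/5 each): that locker was opened and seen not to hold the prize — ruled out; weight (1/5)·0 = 0 each.
If it is in any of lockers 2, 3, and 5 (prior 1/5 each): the attendant picks exactly this set with probability 1/6 regardless, and none is the prize; weight (1/5)·(1/6) = 1/30 each.
The weights sum to 1/10.
So P(the prize voucher in locker 5 | the attendant opened locker 1 and locker 4) = (1/30) / (1/10) = 1/3.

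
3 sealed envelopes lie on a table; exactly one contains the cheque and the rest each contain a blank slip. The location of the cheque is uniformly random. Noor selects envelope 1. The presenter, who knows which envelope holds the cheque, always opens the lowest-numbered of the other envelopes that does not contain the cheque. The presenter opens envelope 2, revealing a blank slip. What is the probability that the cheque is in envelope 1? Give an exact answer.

Consider each possible location of the cheque in turn.
If it is in either of envelopes 1 and 3 (prior 1/3 each): envelope 2 is the lowest-numbered option available, probability 1; weight (1/3)·1 = 1/3 each.
If it is in envelope 2 (prior 1/3): the presenter opened envelope 2, so this case is ruled out; weight (1/3)·0 = 0.
The weights sum to 2/3.
So P(the cheque in envelope 1 | the presenter opened envelope 2) = (1/3) / (2/3) = 1/2.

1/2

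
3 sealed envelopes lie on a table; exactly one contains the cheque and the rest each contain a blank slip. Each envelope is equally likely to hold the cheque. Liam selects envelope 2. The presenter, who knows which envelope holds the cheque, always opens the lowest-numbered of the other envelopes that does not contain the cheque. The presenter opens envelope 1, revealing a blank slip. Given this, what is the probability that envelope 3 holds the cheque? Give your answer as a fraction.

Apply Bayes' rule, conditioning on where the cheque actually is.
If it is in envelope 1 (prior 1/3): the presenter opened envelope 1, so this case is ruled out; weight (1/3)·0 = 0.
If it is in either of envelopes 2 and 3 (prior 1/3 each): envelope 1 is the lowest-numbered option available, probability 1; weight (1/3)·1 = 1/3 each.
The weights sum to 2/3.
So P(the cheque in envelope 3 | the presenter opened envelope 1) = (1/3) / (2/3) = 1/2.

1/2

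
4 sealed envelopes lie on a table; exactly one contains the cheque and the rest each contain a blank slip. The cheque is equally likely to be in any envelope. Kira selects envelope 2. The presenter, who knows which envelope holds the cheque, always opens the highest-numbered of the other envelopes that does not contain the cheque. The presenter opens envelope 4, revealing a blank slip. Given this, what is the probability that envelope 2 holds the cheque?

Apply Bayes' rule, conditioning on where the cheque actually is.
If it is in any of envelopes 1, 2, and 3 (prior 1/4 each): envelope 4 is the highest-numbered option available, probability 1; weight (1/4)·1 = 1/4 each.
If it is in envelope 4 (prior 1/4): the presenter opened envelope 4, so this case is ruled out; weight (1/4)·0 = 0.
The weights sum to 3/4.
So P(the cheque in envelope 2 | the presenter opened envelope 4) = (1/4) / (3/4) = 1/3.

1/3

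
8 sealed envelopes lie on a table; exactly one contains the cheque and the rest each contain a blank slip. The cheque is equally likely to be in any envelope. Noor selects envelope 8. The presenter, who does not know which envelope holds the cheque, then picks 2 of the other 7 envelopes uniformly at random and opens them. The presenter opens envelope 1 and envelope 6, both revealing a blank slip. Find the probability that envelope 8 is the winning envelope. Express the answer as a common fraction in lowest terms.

Consider each possible location of the cheque in turn.
If it is in either of envelopes 1 and 6 (prior 1/8 each): that envelope was opened and seen not to hold the prize — ruled out; weight (1/8)·0 = 0 each.
If it is in any of envelopes 2, 3, 4, 5, 7, and 8 (prior 1/8 each): the presenter picks exactly this set with probability 1/21 regardless, and none is the prize; weight (1/8)·(1/21) = 1/168 each.
The weights sum to 1/28.
So P(the cheque in envelope 8 | the presenter opened envelope 1 and envelope 6) = (1/168) / (1/28) = 1/6.

1/6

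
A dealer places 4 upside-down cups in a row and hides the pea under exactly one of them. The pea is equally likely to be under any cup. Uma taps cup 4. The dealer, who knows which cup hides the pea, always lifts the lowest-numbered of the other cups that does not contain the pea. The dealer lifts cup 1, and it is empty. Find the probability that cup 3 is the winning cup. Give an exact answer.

Apply Bayes' rule, conditioning on where the pea actually is.
If it is under cup 1 (prior 1/4): the dealer opened cup 1, so this case is ruled out; weight (1/4)·0 = 0.
If it is under any of cups 2, 3, and 4 (prior 1/4 each): cup 1 is the lowest-numbered option available, probability 1; weight (1/4)·1 = 1/4 each.
The weights sum to 3/4.
So P(the pea under cup 3 | the dealer opened cup 1) = (1/4) / (3/4) = 1/3.

1/3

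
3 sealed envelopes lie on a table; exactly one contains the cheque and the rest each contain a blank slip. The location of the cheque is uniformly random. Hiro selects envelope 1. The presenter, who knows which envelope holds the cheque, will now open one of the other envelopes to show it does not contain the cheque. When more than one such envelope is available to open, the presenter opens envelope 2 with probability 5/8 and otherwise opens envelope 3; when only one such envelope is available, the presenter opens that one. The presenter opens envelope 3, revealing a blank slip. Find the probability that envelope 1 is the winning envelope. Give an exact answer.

Condition on the true location of the cheque.
If it is in envelope 1 (prior 1/3): envelope 2 is available but not opened, probability 3/8; weight (1/3)·(3/8) = 1/8.
If it is in envelope 2 (prior 1/3): only envelope 3 is available, probability 1; weight (1/3)·1 = 1/3.
If it is in envelope 3 (prior 1/3): the presenter opened envelope 3, so this case is ruled out; weight (1/3)·0 = 0.
The weights sum to 11/24.
So P(the cheque in envelope 1 | the presenter opened envelope 3) = (1/8) / (11/24) = 3/11.

3/11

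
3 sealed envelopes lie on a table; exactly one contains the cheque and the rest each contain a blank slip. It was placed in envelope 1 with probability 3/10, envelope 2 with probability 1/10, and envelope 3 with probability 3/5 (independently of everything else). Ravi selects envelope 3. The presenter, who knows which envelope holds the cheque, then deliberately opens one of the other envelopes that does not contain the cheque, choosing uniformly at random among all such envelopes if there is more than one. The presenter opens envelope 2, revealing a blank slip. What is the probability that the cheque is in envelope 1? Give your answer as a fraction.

1/2

Consider each possible location of the cheque in turn.
If it is in envelope 1 (prior 3/10): the presenter has no choice, probability 1; weight (3/10)·1 = 3/10.
If it is in envelope 2 (prior 1/10): the presenter opened envelope 2, so this case is ruled out; weight (1/10)·0 = 0.
If it is in envelope 3 (prior 3/5): the presenter has 2 equally likely choices, so probability 1/2; weight (3/5)·(1/2) = 3/10.
The weights sum to 3/5.
So P(the cheque in envelope 1 | the presenter opened envelope 2) = (3/10) / (3/5) = 1/2.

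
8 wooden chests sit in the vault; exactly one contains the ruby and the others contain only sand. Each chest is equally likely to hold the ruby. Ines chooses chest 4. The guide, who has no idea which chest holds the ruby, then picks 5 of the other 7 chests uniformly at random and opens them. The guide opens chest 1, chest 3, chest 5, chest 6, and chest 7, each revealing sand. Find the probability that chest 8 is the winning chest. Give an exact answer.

1/3

Apply Bayes' rule, conditioning on where the ruby actually is.
If it is in any of chests 1, 3, 5, 6, and 7 (prior 1/8 each): that chest was opened and seen not to hold the prize — ruled out; weight (1/8)·0 = 0 each.
If it is in any of chests 2, 4, and 8 (prior 1/8 each): the guide picks exactly this set with probability 1/21 regardless, and none is the prize; weight (1/8)·(1/21) = 1/168 each.
The weights sum to 1/56.
So P(the ruby in chest 8 | the guide opened chest 1, chest 3, chest 5, chest 6, and chest 7) = (1/168) / (1/56) = 1/3.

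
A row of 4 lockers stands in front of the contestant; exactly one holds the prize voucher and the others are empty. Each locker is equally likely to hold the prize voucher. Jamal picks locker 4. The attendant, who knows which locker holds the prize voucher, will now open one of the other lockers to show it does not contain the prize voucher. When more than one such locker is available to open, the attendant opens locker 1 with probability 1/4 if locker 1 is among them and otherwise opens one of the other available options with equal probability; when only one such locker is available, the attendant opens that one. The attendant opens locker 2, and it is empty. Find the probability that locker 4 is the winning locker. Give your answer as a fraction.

3/13

Condition on the true location of the prize voucher.
If it is in locker 1 (prior 1/4): locker 1 holds the prize so is unavailable; the attendant chooses uniformly among the 2 others, probability 1/2; weight (1/4)·(1/2) = 1/8.
If it is in locker 2 (prior 1/4): the attendant opened locker 2, so this case is ruled out; weight (1/4)·0 = 0.
If it is in locker 3 (prior 1/4): locker 1 is available but not opened, probability 3/4; weight (1/4)·(3/4) = 3/16.
If it is in locker 4 (prior 1/4): locker 1 is available but not opened; locker 2 gets probability (1 − 1/4)/2 = 3/8; weight (1/4)·(3/8) = 3/32.
The weights sum to 13/32.
So P(the prize voucher in locker 4 | the attendant opened locker 2) = (3/32) / (13/32) = 3/13.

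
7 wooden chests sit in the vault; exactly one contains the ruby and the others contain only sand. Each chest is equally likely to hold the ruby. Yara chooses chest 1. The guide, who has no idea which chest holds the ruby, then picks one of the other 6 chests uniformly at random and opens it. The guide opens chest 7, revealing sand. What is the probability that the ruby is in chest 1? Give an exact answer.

1/6

Consider each possible location of the ruby in turn.
If it is in any of chests 1, 2, 3, 4, 5, and 6 (prior 1/7 each): the guide picks chest 7 with probability 1/6 regardless, and it is not the prize; weight (1/7)·(1/6) = 1/42 each.
If it is in chest 7 (prior 1/7): the guide opened chest 7, so this case is ruled out; weight (1/7)·0 = 0.
The weights sum to 1/7.
So P(the ruby in chest 1 | the guide opened chest 7) = (1/42) / (1/7) = 1/6.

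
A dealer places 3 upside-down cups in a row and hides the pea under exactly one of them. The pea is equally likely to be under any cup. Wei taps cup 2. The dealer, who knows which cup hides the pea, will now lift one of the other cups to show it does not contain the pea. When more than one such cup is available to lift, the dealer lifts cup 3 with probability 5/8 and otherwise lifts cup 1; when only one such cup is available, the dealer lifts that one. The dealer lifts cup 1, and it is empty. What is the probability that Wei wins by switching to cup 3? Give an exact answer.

Apply Bayes' rule, conditioning on where the pea actually is.
If it is under cup 1 (prior 1/3): the dealer opened cup 1, so this case is ruled out; weight (1/3)·0 = 0.
If it is under cup 2 (prior 1/3): cup 3 is available but not opened, probability 3/8; weight (1/3)·(3/8) = 1/8.
If it is under cup 3 (prior 1/3): only cup 1 is available, probability 1; weight (1/3)·1 = 1/3.
The weights sum to 11/24.
So P(the pea under cup 3 | the dealer opened cup 1) = (1/3) / (11/24) = 8/11.

8/11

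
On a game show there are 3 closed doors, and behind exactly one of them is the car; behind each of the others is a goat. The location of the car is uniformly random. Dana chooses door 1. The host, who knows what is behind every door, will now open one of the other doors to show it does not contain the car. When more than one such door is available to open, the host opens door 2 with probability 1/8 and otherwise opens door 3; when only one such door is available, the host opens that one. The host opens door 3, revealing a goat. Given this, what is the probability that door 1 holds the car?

Condition on the true location of the car.
If it is behind door 1 (prior 1/3): door 2 is available but not opened, probability 7/8; weight (1/3)·(7/8) = 7/24.
If it is behind door 2 (prior 1/3): only door 3 is available, probability 1; weight (1/3)·1 = 1/3.
If it is behind door 3 (prior 1/3): the host opened door 3, so this case is ruled out; weight (1/3)·0 = 0.
The weights sum to 5/8.
So P(the car behind door 1 | the host opened door 3) = (7/24) / (5/8) = 7/15.

7/15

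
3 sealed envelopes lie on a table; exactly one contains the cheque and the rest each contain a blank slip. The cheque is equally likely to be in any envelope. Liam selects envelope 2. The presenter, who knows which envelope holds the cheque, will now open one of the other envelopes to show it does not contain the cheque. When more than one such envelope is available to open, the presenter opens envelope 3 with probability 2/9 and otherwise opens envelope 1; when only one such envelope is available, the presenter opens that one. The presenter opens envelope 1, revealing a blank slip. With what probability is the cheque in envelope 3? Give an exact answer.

Consider each possible location of the cheque in turn.
If it is in envelope 1 (prior 1/3): the presenter opened envelope 1, so this case is ruled out; weight (1/3)·0 = 0.
If it is in envelope 2 (prior 1/3): envelope 3 is available but not opened, probability 7/9; weight (1/3)·(7/9) = 7/27.
If it is in envelope 3 (prior 1/3): only envelope 1 is available, probability 1; weight (1/3)·1 = 1/3.
The weights sum to 16/27.
So P(the cheque in envelope 3 | the presenter opened envelope 1) = (1/3) / (16/27) = 9/16.

9/16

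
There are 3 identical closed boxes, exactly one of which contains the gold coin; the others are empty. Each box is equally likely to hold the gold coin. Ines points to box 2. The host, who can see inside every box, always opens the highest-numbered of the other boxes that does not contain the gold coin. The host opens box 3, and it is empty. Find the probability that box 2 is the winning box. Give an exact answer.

Condition on the true location of the gold coin.
If it is in either of boxes 1 and 2 (prior 1/3 each): box 3 is the highest-numbered option available, probability 1; weight (1/3)·1 = 1/3 each.
If it is in box 3 (prior 1/3): the host opened box 3, so this case is ruled out; weight (1/3)·0 = 0.
The weights sum to 2/3.
So P(the gold coin in box 2 | the host opened box 3) = (1/3) / (2/3) = 1/2.

1/2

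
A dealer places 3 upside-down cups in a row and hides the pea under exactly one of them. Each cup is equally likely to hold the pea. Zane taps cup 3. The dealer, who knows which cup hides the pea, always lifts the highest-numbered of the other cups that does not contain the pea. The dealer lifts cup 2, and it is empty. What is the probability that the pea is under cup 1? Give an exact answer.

Consider each possible location of the pea in turn.
If it is under either of cups 1 and 3 (prior 1/3 each): cup 2 is the highest-numbered option available, probability 1; weight (1/3)·1 = 1/3 each.
If it is under cup 2 (prior 1/3): the dealer opened cup 2, so this case is ruled out; weight (1/3)·0 = 0.
The weights sum to 2/3.
So P(the pea under cup 1 | the dealer opened cup 2) = (1/3) / (2/3) = 1/2.

1/2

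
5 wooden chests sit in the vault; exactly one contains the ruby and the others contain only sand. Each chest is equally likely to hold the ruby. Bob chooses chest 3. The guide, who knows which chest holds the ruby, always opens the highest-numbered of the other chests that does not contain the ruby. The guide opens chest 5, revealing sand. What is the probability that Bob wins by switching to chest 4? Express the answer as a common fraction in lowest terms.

Consider each possible location of the ruby in turn.
If it is in any of chests 1, 2, 3, and 4 (prior 1/5 each): chest 5 is the highest-numbered option available, probability 1; weight (1/5)·1 = 1/5 each.
If it is in chest 5 (prior 1/5): the guide opened chest 5, so this case is ruled out; weight (1/5)·0 = 0.
The weights sum to 4/5.
So P(the ruby in chest 4 | the guide opened chest 5) = (1/5) / (4/5) = 1/4.

1/4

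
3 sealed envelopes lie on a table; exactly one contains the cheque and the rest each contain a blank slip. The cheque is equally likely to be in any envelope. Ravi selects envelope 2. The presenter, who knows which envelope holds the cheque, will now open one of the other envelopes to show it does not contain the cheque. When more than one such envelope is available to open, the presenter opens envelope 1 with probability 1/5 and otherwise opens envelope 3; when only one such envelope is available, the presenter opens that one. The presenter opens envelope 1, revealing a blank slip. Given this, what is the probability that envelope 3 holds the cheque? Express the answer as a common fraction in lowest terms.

Apply Bayes' rule, conditioning on where the cheque actually is.
If it is in envelope 1 (prior 1/3): the presenter opened envelope 1, so this case is ruled out; weight (1/3)·0 = 0.
If it is in envelope 2 (prior 1/3): envelope 1 is available, opened with probability 1/5; weight (1/3)·(1/5) = 1/15.
If it is in envelope 3 (prior 1/3): only envelope 1 is available, probability 1; weight (1/3)·1 = 1/3.
The weights sum to 2/5.
So P(the cheque in envelope 3 | the presenter opened envelope 1) = (1/3) / (2/5) = 5/6.

5/6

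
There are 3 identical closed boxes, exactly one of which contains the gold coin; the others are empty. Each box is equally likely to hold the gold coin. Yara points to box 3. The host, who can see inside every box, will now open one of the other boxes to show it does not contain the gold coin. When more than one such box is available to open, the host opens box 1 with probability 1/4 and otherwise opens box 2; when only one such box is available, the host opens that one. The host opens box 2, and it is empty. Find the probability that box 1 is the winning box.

4/7

Apply Bayes' rule, conditioning on where the gold coin actually is.
If it is in box 1 (prior 1/3): only box 2 is available, probability 1; weight (1/3)·1 = 1/3.
If it is in box 2 (prior 1/3): the host opened box 2, so this case is ruled out; weight (1/3)·0 = 0.
If it is in box 3 (prior 1/3): box 1 is available but not opened, probability 3/4; weight (1/3)·(3/4) = 1/4.
The weights sum to 7/12.
So P(the gold coin in box 1 | the host opened box 2) = (1/3) / (7/12) = 4/7.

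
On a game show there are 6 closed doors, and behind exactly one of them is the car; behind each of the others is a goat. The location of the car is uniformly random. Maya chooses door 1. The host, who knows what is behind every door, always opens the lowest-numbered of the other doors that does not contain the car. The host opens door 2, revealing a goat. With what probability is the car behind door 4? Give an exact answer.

1/5

Consider each possible location of the car in turn.
If it is behind any of doors 1, 3, 4, 5, and 6 (prior 1/6 each): door 2 is the lowest-numbered option available, probability 1; weight (1/6)·1 = 1/6 each.
If it is behind door 2 (prior 1/6): the host opened door 2, so this case is ruled out; weight (1/6)·0 = 0.
The weights sum to 5/6.
So P(the car behind door 4 | the host opened door 2) = (1/6) / (5/6) = 1/5.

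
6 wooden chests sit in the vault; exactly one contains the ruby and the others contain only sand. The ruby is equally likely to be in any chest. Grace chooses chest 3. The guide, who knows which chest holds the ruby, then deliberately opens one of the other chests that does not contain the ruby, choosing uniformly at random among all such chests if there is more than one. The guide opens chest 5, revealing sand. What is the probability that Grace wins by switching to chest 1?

Consider each possible location of the ruby in turn.
If it is in any of chests 1, 2, 4, and 6 (prior 1/6 each): the guide has 4 equally likely choices, so probability 1/4; weight (1/6)·(1/4) = 1/24 each.
If it is in chest 3 (prior 1/6): the guide has 5 equally likely choices, so probability 1/5; weight (1/6)·(1/5) = 1/30.
If it is in chest 5 (prior 1/6): the guide opened chest 5, so this case is ruled out; weight (1/6)·0 = 0.
The weights sum to 1/5.
So P(the ruby in chest 1 | the guide opened chest 5) = (1/24) / (1/5) = 5/24.

5/24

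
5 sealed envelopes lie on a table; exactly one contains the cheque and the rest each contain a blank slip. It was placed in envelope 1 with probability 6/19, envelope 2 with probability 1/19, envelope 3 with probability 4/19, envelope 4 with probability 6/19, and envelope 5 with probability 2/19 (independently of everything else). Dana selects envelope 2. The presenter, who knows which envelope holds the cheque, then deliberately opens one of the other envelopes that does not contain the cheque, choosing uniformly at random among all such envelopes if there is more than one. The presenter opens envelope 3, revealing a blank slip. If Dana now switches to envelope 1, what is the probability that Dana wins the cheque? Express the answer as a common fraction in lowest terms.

Consider each possible location of the cheque in turn.
If it is in either of envelopes 1 and 4 (prior 6/19 each): the presenter has 3 equally likely choices, so probability 1/3; weight (6/19)·(1/3) = 2/19 each.
If it is in envelope 2 (prior 1/19): the presenter has 4 equally likely choices, so probability 1/4; weight (1/19)·(1/4) = 1/76.
If it is in envelope 3 (prior 4/19): the presenter opened envelope 3, so this case is ruled out; weight (4/19)·0 = 0.
If it is in envelope 5 (prior 2/19): the presenter has 3 equally likely choices, so probability 1/3; weight (2/19)·(1/3) = 2/57.
The weights sum to 59/228.
So P(the cheque in envelope 1 | the presenter opened envelope 3) = (2/19) / (59/228) = 24/59.

24/59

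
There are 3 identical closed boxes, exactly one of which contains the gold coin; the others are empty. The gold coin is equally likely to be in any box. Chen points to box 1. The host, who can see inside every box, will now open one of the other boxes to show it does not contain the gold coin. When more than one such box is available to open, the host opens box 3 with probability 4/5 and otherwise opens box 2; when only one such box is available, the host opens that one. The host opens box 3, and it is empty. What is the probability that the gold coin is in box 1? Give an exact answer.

4/9

Consider each possible location of the gold coin in turn.
If it is in box 1 (prior 1/3): box 3 is available, opened with probability 4/5; weight (1/3)·(4/5) = 4/15.
If it is in box 2 (prior 1/3): only box 3 is available, probability 1; weight (1/3)·1 = 1/3.
If it is in box 3 (prior 1/3): the host opened box 3, so this case is ruled out; weight (1/3)·0 = 0.
The weights sum to 3/5.
So P(the gold coin in box 1 | the host opened box 3) = (4/15) / (3/5) = 4/9.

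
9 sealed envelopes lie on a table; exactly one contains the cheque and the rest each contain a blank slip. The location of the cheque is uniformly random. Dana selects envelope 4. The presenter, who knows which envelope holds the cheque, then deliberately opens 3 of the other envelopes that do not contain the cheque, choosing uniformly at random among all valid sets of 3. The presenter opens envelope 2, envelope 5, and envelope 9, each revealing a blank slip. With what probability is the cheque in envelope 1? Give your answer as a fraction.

8/45

Condition on the true location of the cheque.
If it is in any of envelopes 1, 3, 6, 7, and 8 (prior 1/9 each): the presenter has 35 equally likely choices, so probability 1/35; weight (1/9)·(1/35) = 1/315 each.
If it is in any of envelopes 2, 5, and 9 (prior 1/9 each): that envelope was opened and seen not to hold the prize — ruled out; weight (1/9)·0 = 0 each.
If it is in envelope 4 (prior 1/9): the presenter has 56 equally likely choices, so probability 1/56; weight (1/9)·(1/56) = 1/504.
The weights sum to 1/56.
So P(the cheque in envelope 1 | the presenter opened envelope 2, envelope 5, and envelope 9) = (1/315) / (1/56) = 8/45.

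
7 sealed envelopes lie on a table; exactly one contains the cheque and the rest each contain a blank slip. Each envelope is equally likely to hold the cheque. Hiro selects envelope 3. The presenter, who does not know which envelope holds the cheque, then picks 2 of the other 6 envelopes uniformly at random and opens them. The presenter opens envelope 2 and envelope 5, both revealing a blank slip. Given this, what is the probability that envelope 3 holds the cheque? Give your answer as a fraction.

Condition on the true location of the cheque.
If it is in any of envelopes 1, 3, 4, 6, and 7 (prior 1/7 each): the presenter picks exactly this set with probability 1/15 regardless, and none is the prize; weight (1/7)·(1/15) = 1/105 each.
If it is in either of envelopes 2 and 5 (prior 1/7 each): that envelope was opened and seen not to hold the prize — ruled out; weight (1/7)·0 = 0 each.
The weights sum to 1/21.
So P(the cheque in envelope 3 | the presenter opened envelope 2 and envelope 5) = (1/105) / (1/21) = 1/5.

1/5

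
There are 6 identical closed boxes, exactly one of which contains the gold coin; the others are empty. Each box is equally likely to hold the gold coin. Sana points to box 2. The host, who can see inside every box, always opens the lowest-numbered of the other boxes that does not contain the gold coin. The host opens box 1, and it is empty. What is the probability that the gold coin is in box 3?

Apply Bayes' rule, conditioning on where the gold coin actually is.
If it is in box 1 (prior 1/6): the host opened box 1, so this case is ruled out; weight (1/6)·0 = 0.
If it is in any of boxes 2, 3, 4, 5, and 6 (prior 1/6 each): box 1 is the lowest-numbered option available, probability 1; weight (1/6)·1 = 1/6 each.
The weights sum to 5/6.
So P(the gold coin in box 3 | the host opened box 1) = (1/6) / (5/6) = 1/5.

1/5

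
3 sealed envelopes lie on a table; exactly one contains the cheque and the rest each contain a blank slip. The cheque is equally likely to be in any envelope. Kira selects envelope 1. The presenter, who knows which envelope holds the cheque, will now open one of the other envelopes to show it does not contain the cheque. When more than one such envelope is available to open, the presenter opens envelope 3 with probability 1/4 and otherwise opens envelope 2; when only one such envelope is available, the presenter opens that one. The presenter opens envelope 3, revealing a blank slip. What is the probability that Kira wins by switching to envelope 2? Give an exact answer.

4/5

Apply Bayes' rule, conditioning on where the cheque actually is.
If it is in envelope 1 (prior 1/3): envelope 3 is available, opened with probability 1/4; weight (1/3)·(1/4) = 1/12.
If it is in envelope 2 (prior 1/3): only envelope 3 is available, probability 1; weight (1/3)·1 = 1/3.
If it is in envelope 3 (prior 1/3): the presenter opened envelope 3, so this case is ruled out; weight (1/3)·0 = 0.
The weights sum to 5/12.
So P(the cheque in envelope 2 | the presenter opened envelope 3) = (1/3) / (5/12) = 4/5.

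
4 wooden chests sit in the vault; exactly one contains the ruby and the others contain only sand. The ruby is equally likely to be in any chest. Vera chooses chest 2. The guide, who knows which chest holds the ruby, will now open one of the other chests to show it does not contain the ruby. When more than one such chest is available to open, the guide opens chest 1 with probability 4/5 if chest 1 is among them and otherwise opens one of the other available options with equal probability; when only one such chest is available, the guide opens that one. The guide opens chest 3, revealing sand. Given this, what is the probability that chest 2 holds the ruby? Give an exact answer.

1/8

Apply Bayes' rule, conditioning on where the ruby actually is.
If it is in chest 1 (prior 1/4): chest 1 holds the prize so is unavailable; the guide chooses uniformly among the 2 others, probability 1/2; weight (1/4)·(1/2) = 1/8.
If it is in chest 2 (prior 1/4): chest 1 is available but not opened; chest 3 gets probability (1 − 4/5)/2 = 1/10; weight (1/4)·(1/10) = 1/40.
If it is in chest 3 (prior 1/4): the guide opened chest 3, so this case is ruled out; weight (1/4)·0 = 0.
If it is in chest 4 (prior 1/4): chest 1 is available but not opened, probability 1/5; weight (1/4)·(1/5) = 1/20.
The weights sum to 1/5.
So P(the ruby in chest 2 | the guide opened chest 3) = (1/40) / (1/5) = 1/8.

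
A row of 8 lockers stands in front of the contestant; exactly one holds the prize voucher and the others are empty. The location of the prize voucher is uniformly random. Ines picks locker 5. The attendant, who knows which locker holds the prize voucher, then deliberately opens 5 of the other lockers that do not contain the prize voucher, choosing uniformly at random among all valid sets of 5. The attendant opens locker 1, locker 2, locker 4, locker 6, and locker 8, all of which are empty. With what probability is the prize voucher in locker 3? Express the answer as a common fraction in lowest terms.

Consider each possible location of the prize voucher in turn.
If it is in any of lockers 1, 2, 4, 6, and 8 (prior 1/8 each): that locker was opened and seen not to hold the prize — ruled out; weight (1/8)·0 = 0 each.
If it is in either of lockers 3 and 7 (prior 1/8 each): the attendant has 6 equally likely choices, so probability 1/6; weight (1/8)·(1/6) = 1/48 each.
If it is in locker 5 (prior 1/8): the attendant has 21 equally likely choices, so probability 1/21; weight (1/8)·(1/21) = 1/168.
The weights sum to 1/21.
So P(the prize voucher in locker 3 | the attendant opened locker 1, locker 2, locker 4, locker 6, and locker 8) = (1/48) / (1/21) = 7/16.

7/16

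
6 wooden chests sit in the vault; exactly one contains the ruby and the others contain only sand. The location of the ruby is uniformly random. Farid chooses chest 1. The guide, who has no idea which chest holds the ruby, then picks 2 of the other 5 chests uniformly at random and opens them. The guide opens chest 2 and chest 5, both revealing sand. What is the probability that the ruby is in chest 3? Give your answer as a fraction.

Because the guide chose which chests to open without knowing where the ruby is, the choice is independent of the prize location. Learning that none of the 2 opened chests holds the ruby simply rules out those 2 locations and leaves the remaining 4 chests still equally likely by symmetry.
So P(the ruby in chest 3) = 1/4.

1/4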